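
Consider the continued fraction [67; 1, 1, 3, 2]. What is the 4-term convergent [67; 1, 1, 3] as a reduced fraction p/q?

473/7

Work from the innermost term outward:
Start with 3.
1 + 1/(3/1) = 1 + 1/3 = 4/3
1 + 1/(4/3) = 1 + 3/4 = 7/4
67 + 1/(7/4) = 67 + 4/7 = 473/7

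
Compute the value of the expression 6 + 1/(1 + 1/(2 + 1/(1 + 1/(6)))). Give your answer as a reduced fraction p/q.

a_0 = 6: 6/1
a_1 = 1: 7/1
a_2 = 2: 20/3
a_3 = 1: 27/4
a_4 = 6: 182/27

182/27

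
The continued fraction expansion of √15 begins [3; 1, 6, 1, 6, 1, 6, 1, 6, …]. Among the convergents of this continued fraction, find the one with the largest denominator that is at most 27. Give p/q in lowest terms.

31/8

a_0 = 3: 3/1  (≤ bound)
a_1 = 1: 4/1  (≤ bound)
a_2 = 6: 27/7  (≤ bound)
a_3 = 1: 31/8  (≤ bound)
a_4 = 6: 213/55  (> 27, stop)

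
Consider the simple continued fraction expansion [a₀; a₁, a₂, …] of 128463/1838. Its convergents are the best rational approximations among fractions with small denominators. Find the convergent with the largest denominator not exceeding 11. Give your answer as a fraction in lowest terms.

List convergents until the denominator exceeds the bound:
a_0 = 69: 69/1  (≤ bound)
a_1 = 1: 70/1  (≤ bound)
a_2 = 8: 629/9  (≤ bound)
a_3 = 3: 1957/28  (> 11, stop)

629/9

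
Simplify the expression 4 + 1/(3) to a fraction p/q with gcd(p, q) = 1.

13/3

Start with 3.
4 + 1/(3/1) = 4 + 1/3 = 13/3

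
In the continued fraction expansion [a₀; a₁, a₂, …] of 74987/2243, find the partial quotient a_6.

74987 = 33·2243 + 968, so a_0 = 33
2243 = 2·968 + 307, so a_1 = 2
968 = 3·307 + 47, so a_2 = 3
307 = 6·47 + 25, so a_3 = 6
47 = 1·25 + 22, so a_4 = 1
25 = 1·22 + 3, so a_5 = 1
22 = 7·3 + 1, so a_6 = 7

7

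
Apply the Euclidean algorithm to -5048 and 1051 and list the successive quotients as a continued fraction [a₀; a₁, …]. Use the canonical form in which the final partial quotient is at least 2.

Apply division with remainder until the remainder is 0:
-5048 = -5·1051 + 207, so a_0 = -5
1051 = 5·207 + 16, so a_1 = 5
207 = 12·16 + 15, so a_2 = 12
16 = 1·15 + 1, so a_3 = 1
15 = 15·1 + 0, so a_4 = 15

[-5; 5, 12, 1, 15]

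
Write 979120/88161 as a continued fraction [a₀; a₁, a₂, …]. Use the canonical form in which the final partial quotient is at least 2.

Apply division with remainder until the remainder is 0:
979120 ÷ 88161 → quotient 11, remainder 9349
88161 ÷ 9349 → quotient 9, remainder 4020
9349 ÷ 4020 → quotient 2, remainder 1309
4020 ÷ 1309 → quotient 3, remainder 93
1309 ÷ 93 → quotient 14, remainder 7
93 ÷ 7 → quotient 13, remainder 2
7 ÷ 2 → quotient 3, remainder 1
2 ÷ 1 → quotient 2, remainder 0

[11; 9, 2, 3, 14, 13, 3, 2]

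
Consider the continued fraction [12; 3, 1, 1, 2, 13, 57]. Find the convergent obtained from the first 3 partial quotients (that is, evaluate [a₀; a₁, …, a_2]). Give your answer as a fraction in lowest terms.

49/4

Work from the innermost term outward:
Start with 1.
3 + 1/(1/1) = 3 + 1/1 = 4/1
12 + 1/(4/1) = 12 + 1/4 = 49/4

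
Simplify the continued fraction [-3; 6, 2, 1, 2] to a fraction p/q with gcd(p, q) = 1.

-145/51

Starting at the tail and folding back:
Start with 2.
1 + 1/(2/1) = 1 + 1/2 = 3/2
2 + 1/(3/2) = 2 + 2/3 = 8/3
6 + 1/(8/3) = 6 + 3/8 = 51/8
-3 + 1/(51/8) = -3 + 8/51 = -145/51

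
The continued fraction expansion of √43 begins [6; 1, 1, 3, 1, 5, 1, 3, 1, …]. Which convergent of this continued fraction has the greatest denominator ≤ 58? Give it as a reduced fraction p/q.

a_0 = 6: 6/1  (≤ bound)
a_1 = 1: 7/1  (≤ bound)
a_2 = 1: 13/2  (≤ bound)
a_3 = 3: 46/7  (≤ bound)
a_4 = 1: 59/9  (≤ bound)
a_5 = 5: 341/52  (≤ bound)
a_6 = 1: 400/61  (> 58, stop)

341/52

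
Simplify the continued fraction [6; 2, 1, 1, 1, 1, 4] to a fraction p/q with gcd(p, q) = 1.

383/60

Work from the innermost term outward:
Start with 4.
1 + 1/(4/1) = 1 + 1/4 = 5/4
1 + 1/(5/4) = 1 + 4/5 = 9/5
1 + 1/(9/5) = 1 + 5/9 = 14/9
1 + 1/(14/9) = 1 + 9/14 = 23/14
2 + 1/(23/14) = 2 + 14/23 = 60/23
6 + 1/(60/23) = 6 + 23/60 = 383/60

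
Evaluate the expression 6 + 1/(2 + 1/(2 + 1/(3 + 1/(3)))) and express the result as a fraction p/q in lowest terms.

Start with 3.
3 + 1/(3/1) = 3 + 1/3 = 10/3
2 + 1/(10/3) = 2 + 3/10 = 23/10
2 + 1/(23/10) = 2 + 10/23 = 56/23
6 + 1/(56/23) = 6 + 23/56 = 359/56

359/56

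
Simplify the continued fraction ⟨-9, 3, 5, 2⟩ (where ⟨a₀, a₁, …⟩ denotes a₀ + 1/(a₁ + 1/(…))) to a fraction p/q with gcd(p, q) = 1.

-304/35

Use the convergent recurrence hₖ = aₖ·hₖ₋₁ + hₖ₋₂ (and likewise for the denominators kₖ):
a_0 = -9: -9/1
a_1 = 3: -26/3
a_2 = 5: -139/16
a_3 = 2: -304/35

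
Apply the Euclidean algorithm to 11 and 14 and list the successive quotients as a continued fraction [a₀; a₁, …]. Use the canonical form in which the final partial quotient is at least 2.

11 = 0·14 + 11, so a_0 = 0
14 = 1·11 + 3, so a_1 = 1
11 = 3·3 + 2, so a_2 = 3
3 = 1·2 + 1, so a_3 = 1
2 = 2·1 + 0, so a_4 = 2

[0; 1, 3, 1, 2]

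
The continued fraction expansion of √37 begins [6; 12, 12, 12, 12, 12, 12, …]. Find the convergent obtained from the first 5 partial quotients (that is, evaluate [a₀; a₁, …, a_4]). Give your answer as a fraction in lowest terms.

128766/21169

Use the convergent recurrence hₖ = aₖ·hₖ₋₁ + hₖ₋₂ (and likewise for the denominators kₖ):
a_0 = 6: 6/1
a_1 = 12: 73/12
a_2 = 12: 882/145
a_3 = 12: 10657/1752
a_4 = 12: 128766/21169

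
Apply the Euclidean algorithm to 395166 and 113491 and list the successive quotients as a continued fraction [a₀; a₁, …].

395166 ÷ 113491 → quotient 3, remainder 54693
113491 ÷ 54693 → quotient 2, remainder 4105
54693 ÷ 4105 → quotient 13, remainder 1328
4105 ÷ 1328 → quotient 3, remainder 121
1328 ÷ 121 → quotient 10, remainder 118
121 ÷ 118 → quotient 1, remainder 3
118 ÷ 3 → quotient 39, remainder 1
3 ÷ 1 → quotient 3, remainder 0

[3; 2, 13, 3, 10, 1, 39, 3]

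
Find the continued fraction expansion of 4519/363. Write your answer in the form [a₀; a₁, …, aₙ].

[12; 2, 4, 2, 2, 7]

Apply division with remainder until the remainder is 0:
⌊4519/363⌋ = 12, remainder 163
⌊363/163⌋ = 2, remainder 37
⌊163/37⌋ = 4, remainder 15
⌊37/15⌋ = 2, remainder 7
⌊15/7⌋ = 2, remainder 1
⌊7/1⌋ = 7, remainder 0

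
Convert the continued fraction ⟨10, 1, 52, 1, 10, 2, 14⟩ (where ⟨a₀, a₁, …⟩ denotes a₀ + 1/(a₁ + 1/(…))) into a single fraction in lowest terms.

Compute successive convergents:
a_0 = 10: 10/1
a_1 = 1: 11/1
a_2 = 52: 582/53
a_3 = 1: 593/54
a_4 = 10: 6512/593
a_5 = 2: 13617/1240
a_6 = 14: 197150/17953

197150/17953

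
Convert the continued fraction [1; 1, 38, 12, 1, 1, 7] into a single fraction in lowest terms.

Starting at the tail and folding back:
Start with 7.
1 + 1/(7/1) = 1 + 1/7 = 8/7
1 + 1/(8/7) = 1 + 7/8 = 15/8
12 + 1/(15/8) = 12 + 8/15 = 188/15
38 + 1/(188/15) = 38 + 15/188 = 7159/188
1 + 1/(7159/188) = 1 + 188/7159 = 7347/7159
1 + 1/(7347/7159) = 1 + 7159/7347 = 14506/7347

14506/7347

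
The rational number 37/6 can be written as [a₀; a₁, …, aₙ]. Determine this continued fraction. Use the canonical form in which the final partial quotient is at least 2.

37 = 6·6 + 1, so a_0 = 6
6 = 6·1 + 0, so a_1 = 6

[6; 6]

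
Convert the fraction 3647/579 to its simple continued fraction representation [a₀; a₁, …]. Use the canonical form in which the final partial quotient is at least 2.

Run the Euclidean algorithm, recording each quotient:
⌊3647/579⌋ = 6, remainder 173
⌊579/173⌋ = 3, remainder 60
⌊173/60⌋ = 2, remainder 53
⌊60/53⌋ = 1, remainder 7
⌊53/7⌋ = 7, remainder 4
⌊7/4⌋ = 1, remainder 3
⌊4/3⌋ = 1, remainder 1
⌊3/1⌋ = 3, remainder 0

[6; 3, 2, 1, 7, 1, 1, 3]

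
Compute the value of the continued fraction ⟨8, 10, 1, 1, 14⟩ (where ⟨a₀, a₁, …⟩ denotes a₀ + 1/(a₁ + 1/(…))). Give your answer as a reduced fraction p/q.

Collapse the nested fraction from the inside out:
Start with 14.
1 + 1/(14/1) = 1 + 1/14 = 15/14
1 + 1/(15/14) = 1 + 14/15 = 29/15
10 + 1/(29/15) = 10 + 15/29 = 305/29
8 + 1/(305/29) = 8 + 29/305 = 2469/305

2469/305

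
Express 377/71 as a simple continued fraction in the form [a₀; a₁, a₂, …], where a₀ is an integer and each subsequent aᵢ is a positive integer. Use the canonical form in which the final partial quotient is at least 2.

[5; 3, 4, 2, 2]

Run the Euclidean algorithm, recording each quotient:
⌊377/71⌋ = 5, remainder 22
⌊71/22⌋ = 3, remainder 5
⌊22/5⌋ = 4, remainder 2
⌊5/2⌋ = 2, remainder 1
⌊2/1⌋ = 2, remainder 0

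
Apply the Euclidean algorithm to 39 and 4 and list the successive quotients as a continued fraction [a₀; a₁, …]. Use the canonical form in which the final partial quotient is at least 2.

Repeatedly divide and take the remainder:
⌊39/4⌋ = 9, remainder 3
⌊4/3⌋ = 1, remainder 1
⌊3/1⌋ = 3, remainder 0

[9; 1, 3]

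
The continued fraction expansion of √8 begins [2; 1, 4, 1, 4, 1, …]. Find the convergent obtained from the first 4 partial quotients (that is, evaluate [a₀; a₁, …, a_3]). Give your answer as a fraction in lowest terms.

a_0 = 2: 2/1
a_1 = 1: 3/1
a_2 = 4: 14/5
a_3 = 1: 17/6

17/6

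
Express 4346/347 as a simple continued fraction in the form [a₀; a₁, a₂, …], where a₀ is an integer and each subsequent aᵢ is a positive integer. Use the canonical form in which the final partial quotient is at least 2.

⌊4346/347⌋ = 12, remainder 182
⌊347/182⌋ = 1, remainder 165
⌊182/165⌋ = 1, remainder 17
⌊165/17⌋ = 9, remainder 12
⌊17/12⌋ = 1, remainder 5
⌊12/5⌋ = 2, remainder 2
⌊5/2⌋ = 2, remainder 1
⌊2/1⌋ = 2, remainder 0

[12; 1, 1, 9, 1, 2, 2, 2]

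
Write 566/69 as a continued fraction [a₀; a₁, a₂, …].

Run the Euclidean algorithm, recording each quotient:
566 ÷ 69 → quotient 8, remainder 14
69 ÷ 14 → quotient 4, remainder 13
14 ÷ 13 → quotient 1, remainder 1
13 ÷ 1 → quotient 13, remainder 0

[8; 4, 1, 13]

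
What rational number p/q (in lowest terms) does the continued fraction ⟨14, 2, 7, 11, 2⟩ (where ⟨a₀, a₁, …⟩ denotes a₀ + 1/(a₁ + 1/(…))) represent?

5049/349

Start with 2.
11 + 1/(2/1) = 11 + 1/2 = 23/2
7 + 1/(23/2) = 7 + 2/23 = 163/23
2 + 1/(163/23) = 2 + 23/163 = 349/163
14 + 1/(349/163) = 14 + 163/349 = 5049/349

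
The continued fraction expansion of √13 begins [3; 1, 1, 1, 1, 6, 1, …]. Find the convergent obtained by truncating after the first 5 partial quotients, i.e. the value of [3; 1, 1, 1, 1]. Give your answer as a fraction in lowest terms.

Start with 1.
1 + 1/(1/1) = 1 + 1/1 = 2/1
1 + 1/(2/1) = 1 + 1/2 = 3/2
1 + 1/(3/2) = 1 + 2/3 = 5/3
3 + 1/(5/3) = 3 + 3/5 = 18/5

18/5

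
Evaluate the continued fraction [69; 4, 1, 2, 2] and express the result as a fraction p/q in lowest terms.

Build up convergents one term at a time:
a_0 = 69: 69/1
a_1 = 4: 277/4
a_2 = 1: 346/5
a_3 = 2: 969/14
a_4 = 2: 2284/33

2284/33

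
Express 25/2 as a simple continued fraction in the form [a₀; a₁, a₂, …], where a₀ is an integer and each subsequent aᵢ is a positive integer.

[12; 2]

⌊25/2⌋ = 12, remainder 1
⌊2/1⌋ = 2, remainder 0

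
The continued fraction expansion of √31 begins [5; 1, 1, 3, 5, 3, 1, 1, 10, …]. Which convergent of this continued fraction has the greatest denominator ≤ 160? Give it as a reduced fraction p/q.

863/155

a_0 = 5: 5/1  (≤ bound)
a_1 = 1: 6/1  (≤ bound)
a_2 = 1: 11/2  (≤ bound)
a_3 = 3: 39/7  (≤ bound)
a_4 = 5: 206/37  (≤ bound)
a_5 = 3: 657/118  (≤ bound)
a_6 = 1: 863/155  (≤ bound)
a_7 = 1: 1520/273  (> 160, stop)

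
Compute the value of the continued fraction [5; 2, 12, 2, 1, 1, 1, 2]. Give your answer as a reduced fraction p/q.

2965/541

Collapse the nested fraction from the inside out:
Start with 2.
1 + 1/(2/1) = 1 + 1/2 = 3/2
1 + 1/(3/2) = 1 + 2/3 = 5/3
1 + 1/(5/3) = 1 + 3/5 = 8/5
2 + 1/(8/5) = 2 + 5/8 = 21/8
12 + 1/(21/8) = 12 + 8/21 = 260/21
2 + 1/(260/21) = 2 + 21/260 = 541/260
5 + 1/(541/260) = 5 + 260/541 = 2965/541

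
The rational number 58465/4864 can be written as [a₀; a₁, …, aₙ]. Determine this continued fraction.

58465 ÷ 4864 → quotient 12, remainder 97
4864 ÷ 97 → quotient 50, remainder 14
97 ÷ 14 → quotient 6, remainder 13
14 ÷ 13 → quotient 1, remainder 1
13 ÷ 1 → quotient 13, remainder 0

[12; 50, 6, 1, 13]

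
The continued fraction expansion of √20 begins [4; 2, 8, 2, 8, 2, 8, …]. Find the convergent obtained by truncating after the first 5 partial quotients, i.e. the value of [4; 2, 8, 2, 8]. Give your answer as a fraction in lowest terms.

1364/305

Compute successive convergents:
a_0 = 4: 4/1
a_1 = 2: 9/2
a_2 = 8: 76/17
a_3 = 2: 161/36
a_4 = 8: 1364/305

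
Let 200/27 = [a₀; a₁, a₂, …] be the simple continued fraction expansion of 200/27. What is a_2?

2

200 ÷ 27 → quotient 7, remainder 11
27 ÷ 11 → quotient 2, remainder 5
11 ÷ 5 → quotient 2, remainder 1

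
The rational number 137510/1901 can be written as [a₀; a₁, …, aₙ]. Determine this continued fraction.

[72; 2, 1, 48, 13]

Run the Euclidean algorithm, recording each quotient:
⌊137510/1901⌋ = 72, remainder 638
⌊1901/638⌋ = 2, remainder 625
⌊638/625⌋ = 1, remainder 13
⌊625/13⌋ = 48, remainder 1
⌊13/1⌋ = 13, remainder 0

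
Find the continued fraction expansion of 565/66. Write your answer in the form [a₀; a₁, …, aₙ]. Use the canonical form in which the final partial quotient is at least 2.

565 = 8·66 + 37, so a_0 = 8
66 = 1·37 + 29, so a_1 = 1
37 = 1·29 + 8, so a_2 = 1
29 = 3·8 + 5, so a_3 = 3
8 = 1·5 + 3, so a_4 = 1
5 = 1·3 + 2, so a_5 = 1
3 = 1·2 + 1, so a_6 = 1
2 = 2·1 + 0, so a_7 = 2

[8; 1, 1, 3, 1, 1, 1, 2]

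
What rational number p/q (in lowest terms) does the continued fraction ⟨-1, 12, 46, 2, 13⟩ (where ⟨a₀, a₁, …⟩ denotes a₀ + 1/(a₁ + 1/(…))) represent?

Use the convergent recurrence hₖ = aₖ·hₖ₋₁ + hₖ₋₂ (and likewise for the denominators kₖ):
a_0 = -1: -1/1
a_1 = 12: -11/12
a_2 = 46: -507/553
a_3 = 2: -1025/1118
a_4 = 13: -13832/15087

-13832/15087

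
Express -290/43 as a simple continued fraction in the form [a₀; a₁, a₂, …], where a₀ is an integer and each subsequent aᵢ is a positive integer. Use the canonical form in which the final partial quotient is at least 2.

[-7; 3, 1, 10]

Repeatedly divide and take the remainder:
⌊-290/43⌋ = -7, remainder 11
⌊43/11⌋ = 3, remainder 10
⌊11/10⌋ = 1, remainder 1
⌊10/1⌋ = 10, remainder 0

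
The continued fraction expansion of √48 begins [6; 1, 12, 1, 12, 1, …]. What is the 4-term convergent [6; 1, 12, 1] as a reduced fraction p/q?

Build up convergents one term at a time:
a_0 = 6: 6/1
a_1 = 1: 7/1
a_2 = 12: 90/13
a_3 = 1: 97/14

97/14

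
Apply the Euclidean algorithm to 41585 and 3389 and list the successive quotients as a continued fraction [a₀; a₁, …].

[12; 3, 1, 2, 3, 2, 19, 2]

41585 = 12·3389 + 917, so a_0 = 12
3389 = 3·917 + 638, so a_1 = 3
917 = 1·638 + 279, so a_2 = 1
638 = 2·279 + 80, so a_3 = 2
279 = 3·80 + 39, so a_4 = 3
80 = 2·39 + 2, so a_5 = 2
39 = 19·2 + 1, so a_6 = 19
2 = 2·1 + 0, so a_7 = 2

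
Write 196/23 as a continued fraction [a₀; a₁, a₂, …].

196 ÷ 23 → quotient 8, remainder 12
23 ÷ 12 → quotient 1, remainder 11
12 ÷ 11 → quotient 1, remainder 1
11 ÷ 1 → quotient 11, remainder 0

[8; 1, 1, 11]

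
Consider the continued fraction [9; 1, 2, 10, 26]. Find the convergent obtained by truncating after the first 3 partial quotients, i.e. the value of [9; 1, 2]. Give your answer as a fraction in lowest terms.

29/3

a_0 = 9: 9/1
a_1 = 1: 10/1
a_2 = 2: 29/3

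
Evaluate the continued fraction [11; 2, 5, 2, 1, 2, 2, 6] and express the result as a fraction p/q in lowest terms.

Starting at the tail and folding back:
Start with 6.
2 + 1/(6/1) = 2 + 1/6 = 13/6
2 + 1/(13/6) = 2 + 6/13 = 32/13
1 + 1/(32/13) = 1 + 13/32 = 45/32
2 + 1/(45/32) = 2 + 32/45 = 122/45
5 + 1/(122/45) = 5 + 45/122 = 655/122
2 + 1/(655/122) = 2 + 122/655 = 1432/655
11 + 1/(1432/655) = 11 + 655/1432 = 16407/1432

16407/1432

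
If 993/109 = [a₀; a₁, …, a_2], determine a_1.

⌊993/109⌋ = 9, remainder 12
⌊109/12⌋ = 9, remainder 1

9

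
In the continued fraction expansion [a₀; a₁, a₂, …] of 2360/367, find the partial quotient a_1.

2360 ÷ 367 → quotient 6, remainder 158
367 ÷ 158 → quotient 2, remainder 51

2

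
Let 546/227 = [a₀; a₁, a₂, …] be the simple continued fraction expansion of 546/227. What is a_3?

Apply division with remainder until the remainder is 0:
546 ÷ 227 → quotient 2, remainder 92
227 ÷ 92 → quotient 2, remainder 43
92 ÷ 43 → quotient 2, remainder 6
43 ÷ 6 → quotient 7, remainder 1

7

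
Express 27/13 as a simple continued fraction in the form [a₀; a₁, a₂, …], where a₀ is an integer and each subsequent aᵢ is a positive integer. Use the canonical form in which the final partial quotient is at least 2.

Repeatedly divide and take the remainder:
27 ÷ 13 → quotient 2, remainder 1
13 ÷ 1 → quotient 13, remainder 0

[2; 13]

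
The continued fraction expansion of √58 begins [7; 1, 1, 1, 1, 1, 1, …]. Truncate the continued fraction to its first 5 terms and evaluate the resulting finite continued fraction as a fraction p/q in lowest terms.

Use the convergent recurrence hₖ = aₖ·hₖ₋₁ + hₖ₋₂ (and likewise for the denominators kₖ):
a_0 = 7: 7/1
a_1 = 1: 8/1
a_2 = 1: 15/2
a_3 = 1: 23/3
a_4 = 1: 38/5

38/5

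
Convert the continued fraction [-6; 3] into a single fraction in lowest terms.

-17/3

Start with 3.
-6 + 1/(3/1) = -6 + 1/3 = -17/3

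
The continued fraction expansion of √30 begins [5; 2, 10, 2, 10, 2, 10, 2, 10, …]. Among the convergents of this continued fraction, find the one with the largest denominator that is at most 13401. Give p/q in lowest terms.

55435/10121

List convergents until the denominator exceeds the bound:
a_0 = 5: 5/1  (≤ bound)
a_1 = 2: 11/2  (≤ bound)
a_2 = 10: 115/21  (≤ bound)
a_3 = 2: 241/44  (≤ bound)
a_4 = 10: 2525/461  (≤ bound)
a_5 = 2: 5291/966  (≤ bound)
a_6 = 10: 55435/10121  (≤ bound)
a_7 = 2: 116161/21208  (> 13401, stop)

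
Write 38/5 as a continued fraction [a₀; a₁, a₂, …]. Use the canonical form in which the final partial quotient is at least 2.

38 ÷ 5 → quotient 7, remainder 3
5 ÷ 3 → quotient 1, remainder 2
3 ÷ 2 → quotient 1, remainder 1
2 ÷ 1 → quotient 2, remainder 0

[7; 1, 1, 2]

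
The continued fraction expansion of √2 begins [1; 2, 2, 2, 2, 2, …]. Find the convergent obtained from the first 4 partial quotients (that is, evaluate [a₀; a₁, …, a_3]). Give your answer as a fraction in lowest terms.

Build up convergents one term at a time:
a_0 = 1: 1/1
a_1 = 2: 3/2
a_2 = 2: 7/5
a_3 = 2: 17/12

17/12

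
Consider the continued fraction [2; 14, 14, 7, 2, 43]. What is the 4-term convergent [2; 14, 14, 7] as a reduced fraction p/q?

Work from the innermost term outward:
Start with 7.
14 + 1/(7/1) = 14 + 1/7 = 99/7
14 + 1/(99/7) = 14 + 7/99 = 1393/99
2 + 1/(1393/99) = 2 + 99/1393 = 2885/1393

2885/1393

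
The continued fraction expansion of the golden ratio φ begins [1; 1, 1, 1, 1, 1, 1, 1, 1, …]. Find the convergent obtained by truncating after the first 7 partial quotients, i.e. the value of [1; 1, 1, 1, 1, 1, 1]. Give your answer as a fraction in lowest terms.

a_0 = 1: 1/1
a_1 = 1: 2/1
a_2 = 1: 3/2
a_3 = 1: 5/3
a_4 = 1: 8/5
a_5 = 1: 13/8
a_6 = 1: 21/13

21/13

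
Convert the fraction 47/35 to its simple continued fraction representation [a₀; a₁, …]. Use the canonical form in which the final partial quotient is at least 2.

Apply division with remainder until the remainder is 0:
47 = 1·35 + 12, so a_0 = 1
35 = 2·12 + 11, so a_1 = 2
12 = 1·11 + 1, so a_2 = 1
11 = 11·1 + 0, so a_3 = 11

[1; 2, 1, 11]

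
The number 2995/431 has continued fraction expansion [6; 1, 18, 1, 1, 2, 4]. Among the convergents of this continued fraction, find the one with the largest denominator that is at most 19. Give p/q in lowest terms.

132/19

a_0 = 6: 6/1  (≤ bound)
a_1 = 1: 7/1  (≤ bound)
a_2 = 18: 132/19  (≤ bound)
a_3 = 1: 139/20  (> 19, stop)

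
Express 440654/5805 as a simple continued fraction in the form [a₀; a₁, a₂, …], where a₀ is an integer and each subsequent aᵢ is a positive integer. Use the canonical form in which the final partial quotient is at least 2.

Run the Euclidean algorithm, recording each quotient:
440654 ÷ 5805 → quotient 75, remainder 5279
5805 ÷ 5279 → quotient 1, remainder 526
5279 ÷ 526 → quotient 10, remainder 19
526 ÷ 19 → quotient 27, remainder 13
19 ÷ 13 → quotient 1, remainder 6
13 ÷ 6 → quotient 2, remainder 1
6 ÷ 1 → quotient 6, remainder 0

[75; 1, 10, 27, 1, 2, 6]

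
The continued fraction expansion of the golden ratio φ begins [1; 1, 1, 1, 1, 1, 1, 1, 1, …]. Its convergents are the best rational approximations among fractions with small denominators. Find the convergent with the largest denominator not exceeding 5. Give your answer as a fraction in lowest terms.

8/5

a_0 = 1: 1/1  (≤ bound)
a_1 = 1: 2/1  (≤ bound)
a_2 = 1: 3/2  (≤ bound)
a_3 = 1: 5/3  (≤ bound)
a_4 = 1: 8/5  (≤ bound)
a_5 = 1: 13/8  (> 5, stop)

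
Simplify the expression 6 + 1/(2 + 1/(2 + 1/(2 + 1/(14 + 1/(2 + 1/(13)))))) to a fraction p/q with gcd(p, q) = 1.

30971/4827

a_0 = 6: 6/1
a_1 = 2: 13/2
a_2 = 2: 32/5
a_3 = 2: 77/12
a_4 = 14: 1110/173
a_5 = 2: 2297/358
a_6 = 13: 30971/4827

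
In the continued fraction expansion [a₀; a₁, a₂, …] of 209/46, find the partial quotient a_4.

4

209 = 4·46 + 25, so a_0 = 4
46 = 1·25 + 21, so a_1 = 1
25 = 1·21 + 4, so a_2 = 1
21 = 5·4 + 1, so a_3 = 5
4 = 4·1 + 0, so a_4 = 4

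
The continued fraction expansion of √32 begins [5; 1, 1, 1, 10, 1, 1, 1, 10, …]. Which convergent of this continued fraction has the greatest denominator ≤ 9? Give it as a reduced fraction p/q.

17/3

List convergents until the denominator exceeds the bound:
a_0 = 5: 5/1  (≤ bound)
a_1 = 1: 6/1  (≤ bound)
a_2 = 1: 11/2  (≤ bound)
a_3 = 1: 17/3  (≤ bound)
a_4 = 10: 181/32  (> 9, stop)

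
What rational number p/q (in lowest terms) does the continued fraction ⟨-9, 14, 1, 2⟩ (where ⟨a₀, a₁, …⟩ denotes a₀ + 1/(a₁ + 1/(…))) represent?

Start with 2.
1 + 1/(2/1) = 1 + 1/2 = 3/2
14 + 1/(3/2) = 14 + 2/3 = 44/3
-9 + 1/(44/3) = -9 + 3/44 = -393/44

-393/44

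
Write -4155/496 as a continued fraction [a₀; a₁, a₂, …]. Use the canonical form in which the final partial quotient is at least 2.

[-9; 1, 1, 1, 1, 1, 7, 8]

Apply division with remainder until the remainder is 0:
-4155 ÷ 496 → quotient -9, remainder 309
496 ÷ 309 → quotient 1, remainder 187
309 ÷ 187 → quotient 1, remainder 122
187 ÷ 122 → quotient 1, remainder 65
122 ÷ 65 → quotient 1, remainder 57
65 ÷ 57 → quotient 1, remainder 8
57 ÷ 8 → quotient 7, remainder 1
8 ÷ 1 → quotient 8, remainder 0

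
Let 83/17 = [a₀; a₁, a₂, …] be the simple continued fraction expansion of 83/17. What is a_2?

7

83 = 4·17 + 15, so a_0 = 4
17 = 1·15 + 2, so a_1 = 1
15 = 7·2 + 1, so a_2 = 7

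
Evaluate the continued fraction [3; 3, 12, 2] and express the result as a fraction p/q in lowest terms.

256/77

Start with 2.
12 + 1/(2/1) = 12 + 1/2 = 25/2
3 + 1/(25/2) = 3 + 2/25 = 77/25
3 + 1/(77/25) = 3 + 25/77 = 256/77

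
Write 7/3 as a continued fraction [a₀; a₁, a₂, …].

[2; 3]

7 = 2·3 + 1, so a_0 = 2
3 = 3·1 + 0, so a_1 = 3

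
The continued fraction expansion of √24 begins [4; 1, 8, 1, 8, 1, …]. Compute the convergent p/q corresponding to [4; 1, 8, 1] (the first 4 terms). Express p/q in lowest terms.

Work from the innermost term outward:
Start with 1.
8 + 1/(1/1) = 8 + 1/1 = 9/1
1 + 1/(9/1) = 1 + 1/9 = 10/9
4 + 1/(10/9) = 4 + 9/10 = 49/10

49/10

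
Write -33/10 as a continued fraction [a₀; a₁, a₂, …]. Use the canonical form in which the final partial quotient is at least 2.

Repeatedly divide and take the remainder:
-33 = -4·10 + 7, so a_0 = -4
10 = 1·7 + 3, so a_1 = 1
7 = 2·3 + 1, so a_2 = 2
3 = 3·1 + 0, so a_3 = 3

[-4; 1, 2, 3]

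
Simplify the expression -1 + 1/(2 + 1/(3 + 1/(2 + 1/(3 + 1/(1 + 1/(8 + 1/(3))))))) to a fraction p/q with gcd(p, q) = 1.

-1093/1940

Use the convergent recurrence hₖ = aₖ·hₖ₋₁ + hₖ₋₂ (and likewise for the denominators kₖ):
a_0 = -1: -1/1
a_1 = 2: -1/2
a_2 = 3: -4/7
a_3 = 2: -9/16
a_4 = 3: -31/55
a_5 = 1: -40/71
a_6 = 8: -351/623
a_7 = 3: -1093/1940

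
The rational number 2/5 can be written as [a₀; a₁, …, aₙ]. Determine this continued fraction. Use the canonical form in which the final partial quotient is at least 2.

[0; 2, 2]

⌊2/5⌋ = 0, remainder 2
⌊5/2⌋ = 2, remainder 1
⌊2/1⌋ = 2, remainder 0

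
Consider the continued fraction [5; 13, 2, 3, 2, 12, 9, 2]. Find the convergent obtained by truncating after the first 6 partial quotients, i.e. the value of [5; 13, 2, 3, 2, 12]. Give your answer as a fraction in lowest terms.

Collapse the nested fraction from the inside out:
Start with 12.
2 + 1/(12/1) = 2 + 1/12 = 25/12
3 + 1/(25/12) = 3 + 12/25 = 87/25
2 + 1/(87/25) = 2 + 25/87 = 199/87
13 + 1/(199/87) = 13 + 87/199 = 2674/199
5 + 1/(2674/199) = 5 + 199/2674 = 13569/2674

13569/2674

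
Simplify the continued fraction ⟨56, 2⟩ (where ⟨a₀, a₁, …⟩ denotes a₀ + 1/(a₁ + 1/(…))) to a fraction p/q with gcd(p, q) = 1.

113/2

a_0 = 56: 56/1
a_1 = 2: 113/2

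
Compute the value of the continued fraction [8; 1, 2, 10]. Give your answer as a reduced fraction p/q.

269/31

Use the convergent recurrence hₖ = aₖ·hₖ₋₁ + hₖ₋₂ (and likewise for the denominators kₖ):
a_0 = 8: 8/1
a_1 = 1: 9/1
a_2 = 2: 26/3
a_3 = 10: 269/31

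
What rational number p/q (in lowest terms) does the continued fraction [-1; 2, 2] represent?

a_0 = -1: -1/1
a_1 = 2: -1/2
a_2 = 2: -3/5

-3/5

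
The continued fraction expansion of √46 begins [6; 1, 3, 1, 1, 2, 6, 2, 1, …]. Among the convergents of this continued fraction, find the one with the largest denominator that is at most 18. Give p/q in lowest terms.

List convergents until the denominator exceeds the bound:
a_0 = 6: 6/1  (≤ bound)
a_1 = 1: 7/1  (≤ bound)
a_2 = 3: 27/4  (≤ bound)
a_3 = 1: 34/5  (≤ bound)
a_4 = 1: 61/9  (≤ bound)
a_5 = 2: 156/23  (> 18, stop)

61/9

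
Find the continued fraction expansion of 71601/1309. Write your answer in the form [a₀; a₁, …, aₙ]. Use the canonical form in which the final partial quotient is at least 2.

71601 = 54·1309 + 915, so a_0 = 54
1309 = 1·915 + 394, so a_1 = 1
915 = 2·394 + 127, so a_2 = 2
394 = 3·127 + 13, so a_3 = 3
127 = 9·13 + 10, so a_4 = 9
13 = 1·10 + 3, so a_5 = 1
10 = 3·3 + 1, so a_6 = 3
3 = 3·1 + 0, so a_7 = 3

[54; 1, 2, 3, 9, 1, 3, 3]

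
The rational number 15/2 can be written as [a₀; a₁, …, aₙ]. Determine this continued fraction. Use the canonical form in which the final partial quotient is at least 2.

Run the Euclidean algorithm, recording each quotient:
15 = 7·2 + 1, so a_0 = 7
2 = 2·1 + 0, so a_1 = 2

[7; 2]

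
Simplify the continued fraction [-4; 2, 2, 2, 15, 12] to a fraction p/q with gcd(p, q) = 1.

-7999/2232

a_0 = -4: -4/1
a_1 = 2: -7/2
a_2 = 2: -18/5
a_3 = 2: -43/12
a_4 = 15: -663/185
a_5 = 12: -7999/2232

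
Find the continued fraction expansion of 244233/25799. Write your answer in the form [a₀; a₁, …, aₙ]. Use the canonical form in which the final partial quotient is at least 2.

[9; 2, 7, 46, 2, 1, 5, 2]

⌊244233/25799⌋ = 9, remainder 12042
⌊25799/12042⌋ = 2, remainder 1715
⌊12042/1715⌋ = 7, remainder 37
⌊1715/37⌋ = 46, remainder 13
⌊37/13⌋ = 2, remainder 11
⌊13/11⌋ = 1, remainder 2
⌊11/2⌋ = 5, remainder 1
⌊2/1⌋ = 2, remainder 0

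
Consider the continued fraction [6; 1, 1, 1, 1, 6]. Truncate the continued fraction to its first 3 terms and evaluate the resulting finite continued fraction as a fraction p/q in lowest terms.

13/2

Starting at the tail and folding back:
Start with 1.
1 + 1/(1/1) = 1 + 1/1 = 2/1
6 + 1/(2/1) = 6 + 1/2 = 13/2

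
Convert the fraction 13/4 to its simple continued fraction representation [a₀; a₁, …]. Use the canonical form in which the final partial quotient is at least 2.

[3; 4]

⌊13/4⌋ = 3, remainder 1
⌊4/1⌋ = 4, remainder 0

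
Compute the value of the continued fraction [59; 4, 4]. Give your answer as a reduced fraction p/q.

a_0 = 59: 59/1
a_1 = 4: 237/4
a_2 = 4: 1007/17

1007/17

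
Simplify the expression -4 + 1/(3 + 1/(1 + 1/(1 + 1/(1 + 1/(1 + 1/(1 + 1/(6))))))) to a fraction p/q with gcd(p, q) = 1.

-715/192

Use the convergent recurrence hₖ = aₖ·hₖ₋₁ + hₖ₋₂ (and likewise for the denominators kₖ):
a_0 = -4: -4/1
a_1 = 3: -11/3
a_2 = 1: -15/4
a_3 = 1: -26/7
a_4 = 1: -41/11
a_5 = 1: -67/18
a_6 = 1: -108/29
a_7 = 6: -715/192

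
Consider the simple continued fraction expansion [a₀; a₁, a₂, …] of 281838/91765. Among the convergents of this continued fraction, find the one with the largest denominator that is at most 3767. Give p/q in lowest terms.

a_0 = 3: 3/1  (≤ bound)
a_1 = 14: 43/14  (≤ bound)
a_2 = 40: 1723/561  (≤ bound)
a_3 = 7: 12104/3941  (> 3767, stop)

1723/561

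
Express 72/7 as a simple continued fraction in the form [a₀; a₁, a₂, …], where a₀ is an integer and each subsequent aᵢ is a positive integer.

⌊72/7⌋ = 10, remainder 2
⌊7/2⌋ = 3, remainder 1
⌊2/1⌋ = 2, remainder 0

[10; 3, 2]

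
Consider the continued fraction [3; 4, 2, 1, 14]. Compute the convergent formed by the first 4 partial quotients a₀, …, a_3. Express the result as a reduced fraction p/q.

42/13

Start with 1.
2 + 1/(1/1) = 2 + 1/1 = 3/1
4 + 1/(3/1) = 4 + 1/3 = 13/3
3 + 1/(13/3) = 3 + 3/13 = 42/13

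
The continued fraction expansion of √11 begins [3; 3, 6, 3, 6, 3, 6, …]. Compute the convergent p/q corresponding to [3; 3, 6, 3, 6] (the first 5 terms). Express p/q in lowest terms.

1257/379

Use the convergent recurrence hₖ = aₖ·hₖ₋₁ + hₖ₋₂ (and likewise for the denominators kₖ):
a_0 = 3: 3/1
a_1 = 3: 10/3
a_2 = 6: 63/19
a_3 = 3: 199/60
a_4 = 6: 1257/379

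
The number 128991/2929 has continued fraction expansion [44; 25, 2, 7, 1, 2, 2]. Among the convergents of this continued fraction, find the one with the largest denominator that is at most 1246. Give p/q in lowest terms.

a_0 = 44: 44/1  (≤ bound)
a_1 = 25: 1101/25  (≤ bound)
a_2 = 2: 2246/51  (≤ bound)
a_3 = 7: 16823/382  (≤ bound)
a_4 = 1: 19069/433  (≤ bound)
a_5 = 2: 54961/1248  (> 1246, stop)

19069/433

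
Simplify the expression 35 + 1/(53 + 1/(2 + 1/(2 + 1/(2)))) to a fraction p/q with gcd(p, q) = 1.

Start with 2.
2 + 1/(2/1) = 2 + 1/2 = 5/2
2 + 1/(5/2) = 2 + 2/5 = 12/5
53 + 1/(12/5) = 53 + 5/12 = 641/12
35 + 1/(641/12) = 35 + 12/641 = 22447/641

22447/641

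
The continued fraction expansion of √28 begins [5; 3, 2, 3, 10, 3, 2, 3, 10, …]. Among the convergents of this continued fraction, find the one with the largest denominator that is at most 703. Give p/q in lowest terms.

a_0 = 5: 5/1  (≤ bound)
a_1 = 3: 16/3  (≤ bound)
a_2 = 2: 37/7  (≤ bound)
a_3 = 3: 127/24  (≤ bound)
a_4 = 10: 1307/247  (≤ bound)
a_5 = 3: 4048/765  (> 703, stop)

1307/247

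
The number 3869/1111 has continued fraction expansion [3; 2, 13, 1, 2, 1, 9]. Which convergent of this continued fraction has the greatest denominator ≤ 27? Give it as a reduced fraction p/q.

List convergents until the denominator exceeds the bound:
a_0 = 3: 3/1  (≤ bound)
a_1 = 2: 7/2  (≤ bound)
a_2 = 13: 94/27  (≤ bound)
a_3 = 1: 101/29  (> 27, stop)

94/27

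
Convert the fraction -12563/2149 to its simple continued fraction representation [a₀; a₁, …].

Run the Euclidean algorithm, recording each quotient:
-12563 = -6·2149 + 331, so a_0 = -6
2149 = 6·331 + 163, so a_1 = 6
331 = 2·163 + 5, so a_2 = 2
163 = 32·5 + 3, so a_3 = 32
5 = 1·3 + 2, so a_4 = 1
3 = 1·2 + 1, so a_5 = 1
2 = 2·1 + 0, so a_6 = 2

[-6; 6, 2, 32, 1, 1, 2]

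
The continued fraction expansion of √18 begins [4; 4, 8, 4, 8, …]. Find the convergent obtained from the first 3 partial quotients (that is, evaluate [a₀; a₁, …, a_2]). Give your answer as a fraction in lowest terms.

Start with 8.
4 + 1/(8/1) = 4 + 1/8 = 33/8
4 + 1/(33/8) = 4 + 8/33 = 140/33

140/33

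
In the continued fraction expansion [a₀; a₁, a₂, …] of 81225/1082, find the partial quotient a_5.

81225 = 75·1082 + 75, so a_0 = 75
1082 = 14·75 + 32, so a_1 = 14
75 = 2·32 + 11, so a_2 = 2
32 = 2·11 + 10, so a_3 = 2
11 = 1·10 + 1, so a_4 = 1
10 = 10·1 + 0, so a_5 = 10

10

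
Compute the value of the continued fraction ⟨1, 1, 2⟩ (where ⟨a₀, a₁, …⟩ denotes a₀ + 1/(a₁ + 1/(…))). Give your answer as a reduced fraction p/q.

5/3

Start with 2.
1 + 1/(2/1) = 1 + 1/2 = 3/2
1 + 1/(3/2) = 1 + 2/3 = 5/3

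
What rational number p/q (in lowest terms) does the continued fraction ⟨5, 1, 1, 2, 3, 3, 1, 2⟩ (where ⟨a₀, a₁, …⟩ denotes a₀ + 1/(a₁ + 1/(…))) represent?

Collapse the nested fraction from the inside out:
Start with 2.
1 + 1/(2/1) = 1 + 1/2 = 3/2
3 + 1/(3/2) = 3 + 2/3 = 11/3
3 + 1/(11/3) = 3 + 3/11 = 36/11
2 + 1/(36/11) = 2 + 11/36 = 83/36
1 + 1/(83/36) = 1 + 36/83 = 119/83
1 + 1/(119/83) = 1 + 83/119 = 202/119
5 + 1/(202/119) = 5 + 119/202 = 1129/202

1129/202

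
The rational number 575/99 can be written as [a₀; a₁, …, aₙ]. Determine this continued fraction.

Repeatedly divide and take the remainder:
575 = 5·99 + 80, so a_0 = 5
99 = 1·80 + 19, so a_1 = 1
80 = 4·19 + 4, so a_2 = 4
19 = 4·4 + 3, so a_3 = 4
4 = 1·3 + 1, so a_4 = 1
3 = 3·1 + 0, so a_5 = 3

[5; 1, 4, 4, 1, 3]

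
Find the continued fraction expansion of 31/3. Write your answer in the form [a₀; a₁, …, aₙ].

Repeatedly divide and take the remainder:
31 ÷ 3 → quotient 10, remainder 1
3 ÷ 1 → quotient 3, remainder 0

[10; 3]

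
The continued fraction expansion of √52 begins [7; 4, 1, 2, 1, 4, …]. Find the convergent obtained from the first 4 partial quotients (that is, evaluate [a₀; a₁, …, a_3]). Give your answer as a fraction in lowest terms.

Start with 2.
1 + 1/(2/1) = 1 + 1/2 = 3/2
4 + 1/(3/2) = 4 + 2/3 = 14/3
7 + 1/(14/3) = 7 + 3/14 = 101/14

101/14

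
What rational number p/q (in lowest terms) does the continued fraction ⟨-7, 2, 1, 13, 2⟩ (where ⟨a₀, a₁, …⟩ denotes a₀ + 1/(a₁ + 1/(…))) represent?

Work from the innermost term outward:
Start with 2.
13 + 1/(2/1) = 13 + 1/2 = 27/2
1 + 1/(27/2) = 1 + 2/27 = 29/27
2 + 1/(29/27) = 2 + 27/29 = 85/29
-7 + 1/(85/29) = -7 + 29/85 = -566/85

-566/85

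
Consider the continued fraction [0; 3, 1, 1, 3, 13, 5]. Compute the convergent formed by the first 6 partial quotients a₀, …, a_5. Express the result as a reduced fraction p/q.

Start with 13.
3 + 1/(13/1) = 3 + 1/13 = 40/13
1 + 1/(40/13) = 1 + 13/40 = 53/40
1 + 1/(53/40) = 1 + 40/53 = 93/53
3 + 1/(93/53) = 3 + 53/93 = 332/93
0 + 1/(332/93) = 0 + 93/332 = 93/332

93/332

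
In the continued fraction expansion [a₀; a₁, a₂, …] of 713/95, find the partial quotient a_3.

⌊713/95⌋ = 7, remainder 48
⌊95/48⌋ = 1, remainder 47
⌊48/47⌋ = 1, remainder 1
⌊47/1⌋ = 47, remainder 0

47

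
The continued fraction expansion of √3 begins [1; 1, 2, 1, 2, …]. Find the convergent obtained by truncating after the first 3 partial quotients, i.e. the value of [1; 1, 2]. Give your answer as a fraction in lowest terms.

a_0 = 1: 1/1
a_1 = 1: 2/1
a_2 = 2: 5/3

5/3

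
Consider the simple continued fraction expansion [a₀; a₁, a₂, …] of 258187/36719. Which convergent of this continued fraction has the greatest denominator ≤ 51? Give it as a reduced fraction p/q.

List convergents until the denominator exceeds the bound:
a_0 = 7: 7/1  (≤ bound)
a_1 = 31: 218/31  (≤ bound)
a_2 = 1: 225/32  (≤ bound)
a_3 = 4: 1118/159  (> 51, stop)

225/32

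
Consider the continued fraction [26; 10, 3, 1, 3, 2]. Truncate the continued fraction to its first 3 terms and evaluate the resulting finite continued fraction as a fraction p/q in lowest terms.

809/31

a_0 = 26: 26/1
a_1 = 10: 261/10
a_2 = 3: 809/31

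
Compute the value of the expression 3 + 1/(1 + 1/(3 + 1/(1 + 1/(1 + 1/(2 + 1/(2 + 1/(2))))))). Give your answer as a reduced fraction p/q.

503/133

Work from the innermost term outward:
Start with 2.
2 + 1/(2/1) = 2 + 1/2 = 5/2
2 + 1/(5/2) = 2 + 2/5 = 12/5
1 + 1/(12/5) = 1 + 5/12 = 17/12
1 + 1/(17/12) = 1 + 12/17 = 29/17
3 + 1/(29/17) = 3 + 17/29 = 104/29
1 + 1/(104/29) = 1 + 29/104 = 133/104
3 + 1/(133/104) = 3 + 104/133 = 503/133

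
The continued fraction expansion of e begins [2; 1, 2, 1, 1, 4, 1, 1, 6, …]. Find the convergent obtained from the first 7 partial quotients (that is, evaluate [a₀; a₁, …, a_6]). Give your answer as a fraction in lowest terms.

106/39

Starting at the tail and folding back:
Start with 1.
4 + 1/(1/1) = 4 + 1/1 = 5/1
1 + 1/(5/1) = 1 + 1/5 = 6/5
1 + 1/(6/5) = 1 + 5/6 = 11/6
2 + 1/(11/6) = 2 + 6/11 = 28/11
1 + 1/(28/11) = 1 + 11/28 = 39/28
2 + 1/(39/28) = 2 + 28/39 = 106/39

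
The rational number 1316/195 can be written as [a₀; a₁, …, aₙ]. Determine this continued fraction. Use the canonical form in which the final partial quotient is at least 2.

[6; 1, 2, 1, 48]

Apply division with remainder until the remainder is 0:
1316 = 6·195 + 146, so a_0 = 6
195 = 1·146 + 49, so a_1 = 1
146 = 2·49 + 48, so a_2 = 2
49 = 1·48 + 1, so a_3 = 1
48 = 48·1 + 0, so a_4 = 48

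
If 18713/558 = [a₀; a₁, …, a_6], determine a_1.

18713 = 33·558 + 299, so a_0 = 33
558 = 1·299 + 259, so a_1 = 1

1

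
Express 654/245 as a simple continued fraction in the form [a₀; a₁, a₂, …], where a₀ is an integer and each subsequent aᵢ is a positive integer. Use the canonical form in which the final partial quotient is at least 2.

[2; 1, 2, 40, 2]

654 ÷ 245 → quotient 2, remainder 164
245 ÷ 164 → quotient 1, remainder 81
164 ÷ 81 → quotient 2, remainder 2
81 ÷ 2 → quotient 40, remainder 1
2 ÷ 1 → quotient 2, remainder 0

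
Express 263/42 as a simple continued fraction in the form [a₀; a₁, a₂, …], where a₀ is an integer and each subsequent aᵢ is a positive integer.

263 = 6·42 + 11, so a_0 = 6
42 = 3·11 + 9, so a_1 = 3
11 = 1·9 + 2, so a_2 = 1
9 = 4·2 + 1, so a_3 = 4
2 = 2·1 + 0, so a_4 = 2

[6; 3, 1, 4, 2]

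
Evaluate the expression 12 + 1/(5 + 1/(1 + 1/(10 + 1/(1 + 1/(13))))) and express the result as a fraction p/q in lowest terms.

12023/988

Compute successive convergents:
a_0 = 12: 12/1
a_1 = 5: 61/5
a_2 = 1: 73/6
a_3 = 10: 791/65
a_4 = 1: 864/71
a_5 = 13: 12023/988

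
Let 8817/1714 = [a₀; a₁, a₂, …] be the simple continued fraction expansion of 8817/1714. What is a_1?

6

8817 ÷ 1714 → quotient 5, remainder 247
1714 ÷ 247 → quotient 6, remainder 232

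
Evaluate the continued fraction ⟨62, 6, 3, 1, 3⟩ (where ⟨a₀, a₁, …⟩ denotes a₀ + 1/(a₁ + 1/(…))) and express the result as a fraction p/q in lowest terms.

a_0 = 62: 62/1
a_1 = 6: 373/6
a_2 = 3: 1181/19
a_3 = 1: 1554/25
a_4 = 3: 5843/94

5843/94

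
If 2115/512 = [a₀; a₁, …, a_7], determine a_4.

⌊2115/512⌋ = 4, remainder 67
⌊512/67⌋ = 7, remainder 43
⌊67/43⌋ = 1, remainder 24
⌊43/24⌋ = 1, remainder 19
⌊24/19⌋ = 1, remainder 5

1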